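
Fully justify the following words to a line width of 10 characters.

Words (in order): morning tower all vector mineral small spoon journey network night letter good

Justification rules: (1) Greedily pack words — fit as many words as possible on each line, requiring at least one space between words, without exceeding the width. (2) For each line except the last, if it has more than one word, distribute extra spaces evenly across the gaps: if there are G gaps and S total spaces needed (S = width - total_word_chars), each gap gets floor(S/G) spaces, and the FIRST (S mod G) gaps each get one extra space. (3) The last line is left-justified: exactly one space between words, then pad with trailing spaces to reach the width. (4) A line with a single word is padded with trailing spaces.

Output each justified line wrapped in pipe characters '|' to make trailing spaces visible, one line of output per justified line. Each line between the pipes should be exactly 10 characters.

Line 1: ['morning'] (min_width=7, slack=3)
Line 2: ['tower', 'all'] (min_width=9, slack=1)
Line 3: ['vector'] (min_width=6, slack=4)
Line 4: ['mineral'] (min_width=7, slack=3)
Line 5: ['small'] (min_width=5, slack=5)
Line 6: ['spoon'] (min_width=5, slack=5)
Line 7: ['journey'] (min_width=7, slack=3)
Line 8: ['network'] (min_width=7, slack=3)
Line 9: ['night'] (min_width=5, slack=5)
Line 10: ['letter'] (min_width=6, slack=4)
Line 11: ['good'] (min_width=4, slack=6)

Answer: |morning   |
|tower  all|
|vector    |
|mineral   |
|small     |
|spoon     |
|journey   |
|network   |
|night     |
|letter    |
|good      |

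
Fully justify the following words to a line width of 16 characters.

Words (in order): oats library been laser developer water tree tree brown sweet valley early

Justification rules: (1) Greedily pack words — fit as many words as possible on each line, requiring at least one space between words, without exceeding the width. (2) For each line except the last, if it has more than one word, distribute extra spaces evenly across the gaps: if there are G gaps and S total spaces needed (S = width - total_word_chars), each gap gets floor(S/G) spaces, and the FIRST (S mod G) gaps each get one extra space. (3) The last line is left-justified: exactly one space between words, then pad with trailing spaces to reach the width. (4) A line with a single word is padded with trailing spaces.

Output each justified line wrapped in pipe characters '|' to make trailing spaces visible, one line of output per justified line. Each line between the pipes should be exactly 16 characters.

Line 1: ['oats', 'library'] (min_width=12, slack=4)
Line 2: ['been', 'laser'] (min_width=10, slack=6)
Line 3: ['developer', 'water'] (min_width=15, slack=1)
Line 4: ['tree', 'tree', 'brown'] (min_width=15, slack=1)
Line 5: ['sweet', 'valley'] (min_width=12, slack=4)
Line 6: ['early'] (min_width=5, slack=11)

Answer: |oats     library|
|been       laser|
|developer  water|
|tree  tree brown|
|sweet     valley|
|early           |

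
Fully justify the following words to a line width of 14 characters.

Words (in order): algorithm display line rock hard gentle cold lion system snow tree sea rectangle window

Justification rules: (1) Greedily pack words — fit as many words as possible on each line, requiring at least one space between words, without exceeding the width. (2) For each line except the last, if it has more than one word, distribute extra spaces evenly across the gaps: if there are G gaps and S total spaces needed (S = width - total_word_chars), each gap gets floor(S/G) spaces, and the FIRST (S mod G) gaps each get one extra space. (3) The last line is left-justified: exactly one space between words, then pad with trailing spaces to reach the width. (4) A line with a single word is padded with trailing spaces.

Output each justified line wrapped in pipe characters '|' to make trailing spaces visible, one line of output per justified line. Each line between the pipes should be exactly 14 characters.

Answer: |algorithm     |
|display   line|
|rock      hard|
|gentle    cold|
|lion    system|
|snow  tree sea|
|rectangle     |
|window        |

Derivation:
Line 1: ['algorithm'] (min_width=9, slack=5)
Line 2: ['display', 'line'] (min_width=12, slack=2)
Line 3: ['rock', 'hard'] (min_width=9, slack=5)
Line 4: ['gentle', 'cold'] (min_width=11, slack=3)
Line 5: ['lion', 'system'] (min_width=11, slack=3)
Line 6: ['snow', 'tree', 'sea'] (min_width=13, slack=1)
Line 7: ['rectangle'] (min_width=9, slack=5)
Line 8: ['window'] (min_width=6, slack=8)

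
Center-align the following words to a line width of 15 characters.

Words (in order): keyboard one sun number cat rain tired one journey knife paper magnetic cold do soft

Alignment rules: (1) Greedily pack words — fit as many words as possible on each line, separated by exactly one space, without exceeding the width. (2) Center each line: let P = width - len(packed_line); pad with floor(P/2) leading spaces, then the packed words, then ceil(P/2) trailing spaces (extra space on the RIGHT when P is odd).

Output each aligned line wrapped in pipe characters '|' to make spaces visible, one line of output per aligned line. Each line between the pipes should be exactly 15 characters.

Line 1: ['keyboard', 'one'] (min_width=12, slack=3)
Line 2: ['sun', 'number', 'cat'] (min_width=14, slack=1)
Line 3: ['rain', 'tired', 'one'] (min_width=14, slack=1)
Line 4: ['journey', 'knife'] (min_width=13, slack=2)
Line 5: ['paper', 'magnetic'] (min_width=14, slack=1)
Line 6: ['cold', 'do', 'soft'] (min_width=12, slack=3)

Answer: | keyboard one  |
|sun number cat |
|rain tired one |
| journey knife |
|paper magnetic |
| cold do soft  |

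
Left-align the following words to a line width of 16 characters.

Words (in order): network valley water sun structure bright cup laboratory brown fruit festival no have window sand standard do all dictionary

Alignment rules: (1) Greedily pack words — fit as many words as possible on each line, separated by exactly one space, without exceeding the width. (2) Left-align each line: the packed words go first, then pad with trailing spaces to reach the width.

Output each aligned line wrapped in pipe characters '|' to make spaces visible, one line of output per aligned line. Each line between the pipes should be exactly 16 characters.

Answer: |network valley  |
|water sun       |
|structure bright|
|cup laboratory  |
|brown fruit     |
|festival no have|
|window sand     |
|standard do all |
|dictionary      |

Derivation:
Line 1: ['network', 'valley'] (min_width=14, slack=2)
Line 2: ['water', 'sun'] (min_width=9, slack=7)
Line 3: ['structure', 'bright'] (min_width=16, slack=0)
Line 4: ['cup', 'laboratory'] (min_width=14, slack=2)
Line 5: ['brown', 'fruit'] (min_width=11, slack=5)
Line 6: ['festival', 'no', 'have'] (min_width=16, slack=0)
Line 7: ['window', 'sand'] (min_width=11, slack=5)
Line 8: ['standard', 'do', 'all'] (min_width=15, slack=1)
Line 9: ['dictionary'] (min_width=10, slack=6)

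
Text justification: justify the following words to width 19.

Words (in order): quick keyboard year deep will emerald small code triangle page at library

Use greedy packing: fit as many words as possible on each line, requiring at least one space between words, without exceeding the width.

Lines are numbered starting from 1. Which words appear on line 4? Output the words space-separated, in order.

Line 1: ['quick', 'keyboard', 'year'] (min_width=19, slack=0)
Line 2: ['deep', 'will', 'emerald'] (min_width=17, slack=2)
Line 3: ['small', 'code', 'triangle'] (min_width=19, slack=0)
Line 4: ['page', 'at', 'library'] (min_width=15, slack=4)

Answer: page at library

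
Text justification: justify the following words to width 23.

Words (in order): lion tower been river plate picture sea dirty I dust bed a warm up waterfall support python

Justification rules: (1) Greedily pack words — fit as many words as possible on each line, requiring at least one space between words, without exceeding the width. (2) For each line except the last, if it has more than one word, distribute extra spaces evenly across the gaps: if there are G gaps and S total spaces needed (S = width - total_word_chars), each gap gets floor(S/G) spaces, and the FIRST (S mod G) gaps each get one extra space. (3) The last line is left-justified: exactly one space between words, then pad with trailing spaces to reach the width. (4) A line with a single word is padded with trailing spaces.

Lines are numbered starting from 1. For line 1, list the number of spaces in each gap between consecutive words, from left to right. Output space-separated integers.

Answer: 2 2 1

Derivation:
Line 1: ['lion', 'tower', 'been', 'river'] (min_width=21, slack=2)
Line 2: ['plate', 'picture', 'sea', 'dirty'] (min_width=23, slack=0)
Line 3: ['I', 'dust', 'bed', 'a', 'warm', 'up'] (min_width=20, slack=3)
Line 4: ['waterfall', 'support'] (min_width=17, slack=6)
Line 5: ['python'] (min_width=6, slack=17)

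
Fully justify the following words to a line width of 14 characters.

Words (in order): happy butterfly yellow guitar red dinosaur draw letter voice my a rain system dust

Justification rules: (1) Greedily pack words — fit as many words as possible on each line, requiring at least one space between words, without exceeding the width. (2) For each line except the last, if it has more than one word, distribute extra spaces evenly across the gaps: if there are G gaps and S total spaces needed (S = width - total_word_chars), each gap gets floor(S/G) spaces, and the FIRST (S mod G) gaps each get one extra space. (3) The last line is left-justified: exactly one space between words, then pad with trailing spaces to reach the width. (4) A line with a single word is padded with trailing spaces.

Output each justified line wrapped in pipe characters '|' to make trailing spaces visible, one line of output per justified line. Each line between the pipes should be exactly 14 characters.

Answer: |happy         |
|butterfly     |
|yellow  guitar|
|red   dinosaur|
|draw    letter|
|voice   my   a|
|rain    system|
|dust          |

Derivation:
Line 1: ['happy'] (min_width=5, slack=9)
Line 2: ['butterfly'] (min_width=9, slack=5)
Line 3: ['yellow', 'guitar'] (min_width=13, slack=1)
Line 4: ['red', 'dinosaur'] (min_width=12, slack=2)
Line 5: ['draw', 'letter'] (min_width=11, slack=3)
Line 6: ['voice', 'my', 'a'] (min_width=10, slack=4)
Line 7: ['rain', 'system'] (min_width=11, slack=3)
Line 8: ['dust'] (min_width=4, slack=10)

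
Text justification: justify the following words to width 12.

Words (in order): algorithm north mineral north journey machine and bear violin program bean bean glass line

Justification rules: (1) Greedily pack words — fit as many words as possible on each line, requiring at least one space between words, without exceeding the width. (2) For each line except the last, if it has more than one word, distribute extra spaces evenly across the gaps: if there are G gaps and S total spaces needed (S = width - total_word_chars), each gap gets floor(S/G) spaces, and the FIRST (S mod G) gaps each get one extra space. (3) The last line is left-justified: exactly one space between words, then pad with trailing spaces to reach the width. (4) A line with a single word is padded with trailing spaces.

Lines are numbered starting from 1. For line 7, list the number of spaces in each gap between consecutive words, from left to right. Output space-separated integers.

Answer: 2

Derivation:
Line 1: ['algorithm'] (min_width=9, slack=3)
Line 2: ['north'] (min_width=5, slack=7)
Line 3: ['mineral'] (min_width=7, slack=5)
Line 4: ['north'] (min_width=5, slack=7)
Line 5: ['journey'] (min_width=7, slack=5)
Line 6: ['machine', 'and'] (min_width=11, slack=1)
Line 7: ['bear', 'violin'] (min_width=11, slack=1)
Line 8: ['program', 'bean'] (min_width=12, slack=0)
Line 9: ['bean', 'glass'] (min_width=10, slack=2)
Line 10: ['line'] (min_width=4, slack=8)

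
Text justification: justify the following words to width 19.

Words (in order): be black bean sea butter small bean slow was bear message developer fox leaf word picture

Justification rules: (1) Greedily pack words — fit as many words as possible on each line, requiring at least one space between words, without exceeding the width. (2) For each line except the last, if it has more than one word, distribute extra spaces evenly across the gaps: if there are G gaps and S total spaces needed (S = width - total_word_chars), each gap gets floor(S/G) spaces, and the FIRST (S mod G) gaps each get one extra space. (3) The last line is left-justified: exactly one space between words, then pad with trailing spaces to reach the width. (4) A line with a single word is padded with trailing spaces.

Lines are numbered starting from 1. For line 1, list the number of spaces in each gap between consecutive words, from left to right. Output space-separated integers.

Line 1: ['be', 'black', 'bean', 'sea'] (min_width=17, slack=2)
Line 2: ['butter', 'small', 'bean'] (min_width=17, slack=2)
Line 3: ['slow', 'was', 'bear'] (min_width=13, slack=6)
Line 4: ['message', 'developer'] (min_width=17, slack=2)
Line 5: ['fox', 'leaf', 'word'] (min_width=13, slack=6)
Line 6: ['picture'] (min_width=7, slack=12)

Answer: 2 2 1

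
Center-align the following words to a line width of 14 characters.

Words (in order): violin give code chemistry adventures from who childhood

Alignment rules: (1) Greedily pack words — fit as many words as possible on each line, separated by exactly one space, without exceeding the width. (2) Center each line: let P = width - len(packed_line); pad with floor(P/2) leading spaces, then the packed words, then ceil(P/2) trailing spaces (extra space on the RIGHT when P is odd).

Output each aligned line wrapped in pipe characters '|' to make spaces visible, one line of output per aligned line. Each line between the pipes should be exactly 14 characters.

Answer: | violin give  |
|code chemistry|
|  adventures  |
|   from who   |
|  childhood   |

Derivation:
Line 1: ['violin', 'give'] (min_width=11, slack=3)
Line 2: ['code', 'chemistry'] (min_width=14, slack=0)
Line 3: ['adventures'] (min_width=10, slack=4)
Line 4: ['from', 'who'] (min_width=8, slack=6)
Line 5: ['childhood'] (min_width=9, slack=5)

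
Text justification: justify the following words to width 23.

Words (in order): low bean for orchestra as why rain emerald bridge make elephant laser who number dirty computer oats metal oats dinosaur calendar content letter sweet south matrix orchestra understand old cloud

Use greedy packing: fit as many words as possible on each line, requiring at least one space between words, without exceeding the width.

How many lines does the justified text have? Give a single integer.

Line 1: ['low', 'bean', 'for', 'orchestra'] (min_width=22, slack=1)
Line 2: ['as', 'why', 'rain', 'emerald'] (min_width=19, slack=4)
Line 3: ['bridge', 'make', 'elephant'] (min_width=20, slack=3)
Line 4: ['laser', 'who', 'number', 'dirty'] (min_width=22, slack=1)
Line 5: ['computer', 'oats', 'metal'] (min_width=19, slack=4)
Line 6: ['oats', 'dinosaur', 'calendar'] (min_width=22, slack=1)
Line 7: ['content', 'letter', 'sweet'] (min_width=20, slack=3)
Line 8: ['south', 'matrix', 'orchestra'] (min_width=22, slack=1)
Line 9: ['understand', 'old', 'cloud'] (min_width=20, slack=3)
Total lines: 9

Answer: 9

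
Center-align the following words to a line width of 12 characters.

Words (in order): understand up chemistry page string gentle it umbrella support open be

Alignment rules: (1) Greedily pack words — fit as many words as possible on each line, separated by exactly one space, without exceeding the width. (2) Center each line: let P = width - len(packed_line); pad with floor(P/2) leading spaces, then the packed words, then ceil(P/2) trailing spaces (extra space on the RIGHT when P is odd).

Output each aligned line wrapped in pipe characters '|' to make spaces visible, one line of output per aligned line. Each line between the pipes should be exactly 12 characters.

Answer: | understand |
|up chemistry|
|page string |
| gentle it  |
|  umbrella  |
|support open|
|     be     |

Derivation:
Line 1: ['understand'] (min_width=10, slack=2)
Line 2: ['up', 'chemistry'] (min_width=12, slack=0)
Line 3: ['page', 'string'] (min_width=11, slack=1)
Line 4: ['gentle', 'it'] (min_width=9, slack=3)
Line 5: ['umbrella'] (min_width=8, slack=4)
Line 6: ['support', 'open'] (min_width=12, slack=0)
Line 7: ['be'] (min_width=2, slack=10)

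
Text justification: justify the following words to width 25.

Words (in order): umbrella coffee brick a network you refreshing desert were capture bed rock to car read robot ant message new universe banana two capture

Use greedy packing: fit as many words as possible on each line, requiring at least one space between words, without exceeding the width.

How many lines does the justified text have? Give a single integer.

Answer: 6

Derivation:
Line 1: ['umbrella', 'coffee', 'brick', 'a'] (min_width=23, slack=2)
Line 2: ['network', 'you', 'refreshing'] (min_width=22, slack=3)
Line 3: ['desert', 'were', 'capture', 'bed'] (min_width=23, slack=2)
Line 4: ['rock', 'to', 'car', 'read', 'robot'] (min_width=22, slack=3)
Line 5: ['ant', 'message', 'new', 'universe'] (min_width=24, slack=1)
Line 6: ['banana', 'two', 'capture'] (min_width=18, slack=7)
Total lines: 6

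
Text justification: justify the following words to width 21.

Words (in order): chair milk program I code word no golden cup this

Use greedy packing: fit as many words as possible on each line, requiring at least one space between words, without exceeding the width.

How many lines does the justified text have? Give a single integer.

Line 1: ['chair', 'milk', 'program', 'I'] (min_width=20, slack=1)
Line 2: ['code', 'word', 'no', 'golden'] (min_width=19, slack=2)
Line 3: ['cup', 'this'] (min_width=8, slack=13)
Total lines: 3

Answer: 3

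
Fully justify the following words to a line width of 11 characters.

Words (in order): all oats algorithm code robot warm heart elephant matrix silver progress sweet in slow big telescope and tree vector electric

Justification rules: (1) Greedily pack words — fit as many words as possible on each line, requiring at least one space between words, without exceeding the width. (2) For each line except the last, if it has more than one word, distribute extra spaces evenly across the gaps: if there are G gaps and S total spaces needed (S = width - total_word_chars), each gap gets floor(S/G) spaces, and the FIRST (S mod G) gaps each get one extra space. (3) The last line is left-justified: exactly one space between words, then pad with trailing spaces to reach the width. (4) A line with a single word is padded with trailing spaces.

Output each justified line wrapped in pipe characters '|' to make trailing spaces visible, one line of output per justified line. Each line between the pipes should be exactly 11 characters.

Answer: |all    oats|
|algorithm  |
|code  robot|
|warm  heart|
|elephant   |
|matrix     |
|silver     |
|progress   |
|sweet    in|
|slow    big|
|telescope  |
|and    tree|
|vector     |
|electric   |

Derivation:
Line 1: ['all', 'oats'] (min_width=8, slack=3)
Line 2: ['algorithm'] (min_width=9, slack=2)
Line 3: ['code', 'robot'] (min_width=10, slack=1)
Line 4: ['warm', 'heart'] (min_width=10, slack=1)
Line 5: ['elephant'] (min_width=8, slack=3)
Line 6: ['matrix'] (min_width=6, slack=5)
Line 7: ['silver'] (min_width=6, slack=5)
Line 8: ['progress'] (min_width=8, slack=3)
Line 9: ['sweet', 'in'] (min_width=8, slack=3)
Line 10: ['slow', 'big'] (min_width=8, slack=3)
Line 11: ['telescope'] (min_width=9, slack=2)
Line 12: ['and', 'tree'] (min_width=8, slack=3)
Line 13: ['vector'] (min_width=6, slack=5)
Line 14: ['electric'] (min_width=8, slack=3)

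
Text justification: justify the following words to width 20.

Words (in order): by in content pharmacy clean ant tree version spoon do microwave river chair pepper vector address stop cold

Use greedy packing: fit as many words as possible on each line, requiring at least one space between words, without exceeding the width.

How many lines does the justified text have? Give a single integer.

Answer: 6

Derivation:
Line 1: ['by', 'in', 'content'] (min_width=13, slack=7)
Line 2: ['pharmacy', 'clean', 'ant'] (min_width=18, slack=2)
Line 3: ['tree', 'version', 'spoon'] (min_width=18, slack=2)
Line 4: ['do', 'microwave', 'river'] (min_width=18, slack=2)
Line 5: ['chair', 'pepper', 'vector'] (min_width=19, slack=1)
Line 6: ['address', 'stop', 'cold'] (min_width=17, slack=3)
Total lines: 6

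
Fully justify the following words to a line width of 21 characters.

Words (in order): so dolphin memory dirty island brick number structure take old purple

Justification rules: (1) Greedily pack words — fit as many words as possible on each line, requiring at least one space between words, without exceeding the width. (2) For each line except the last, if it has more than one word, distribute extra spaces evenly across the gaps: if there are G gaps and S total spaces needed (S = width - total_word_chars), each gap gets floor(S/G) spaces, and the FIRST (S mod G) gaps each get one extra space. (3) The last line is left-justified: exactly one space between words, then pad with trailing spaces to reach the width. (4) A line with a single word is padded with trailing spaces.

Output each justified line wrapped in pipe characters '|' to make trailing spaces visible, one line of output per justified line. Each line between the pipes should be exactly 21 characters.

Answer: |so   dolphin   memory|
|dirty   island  brick|
|number structure take|
|old purple           |

Derivation:
Line 1: ['so', 'dolphin', 'memory'] (min_width=17, slack=4)
Line 2: ['dirty', 'island', 'brick'] (min_width=18, slack=3)
Line 3: ['number', 'structure', 'take'] (min_width=21, slack=0)
Line 4: ['old', 'purple'] (min_width=10, slack=11)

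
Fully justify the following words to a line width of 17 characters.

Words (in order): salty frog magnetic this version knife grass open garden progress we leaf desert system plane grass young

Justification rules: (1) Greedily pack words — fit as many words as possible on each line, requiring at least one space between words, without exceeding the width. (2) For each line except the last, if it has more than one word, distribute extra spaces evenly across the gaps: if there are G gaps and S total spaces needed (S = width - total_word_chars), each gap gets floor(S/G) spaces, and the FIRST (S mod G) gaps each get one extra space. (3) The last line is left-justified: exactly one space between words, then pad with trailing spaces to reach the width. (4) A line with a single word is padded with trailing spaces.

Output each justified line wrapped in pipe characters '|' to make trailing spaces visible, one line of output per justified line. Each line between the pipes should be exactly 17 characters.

Line 1: ['salty', 'frog'] (min_width=10, slack=7)
Line 2: ['magnetic', 'this'] (min_width=13, slack=4)
Line 3: ['version', 'knife'] (min_width=13, slack=4)
Line 4: ['grass', 'open', 'garden'] (min_width=17, slack=0)
Line 5: ['progress', 'we', 'leaf'] (min_width=16, slack=1)
Line 6: ['desert', 'system'] (min_width=13, slack=4)
Line 7: ['plane', 'grass', 'young'] (min_width=17, slack=0)

Answer: |salty        frog|
|magnetic     this|
|version     knife|
|grass open garden|
|progress  we leaf|
|desert     system|
|plane grass young|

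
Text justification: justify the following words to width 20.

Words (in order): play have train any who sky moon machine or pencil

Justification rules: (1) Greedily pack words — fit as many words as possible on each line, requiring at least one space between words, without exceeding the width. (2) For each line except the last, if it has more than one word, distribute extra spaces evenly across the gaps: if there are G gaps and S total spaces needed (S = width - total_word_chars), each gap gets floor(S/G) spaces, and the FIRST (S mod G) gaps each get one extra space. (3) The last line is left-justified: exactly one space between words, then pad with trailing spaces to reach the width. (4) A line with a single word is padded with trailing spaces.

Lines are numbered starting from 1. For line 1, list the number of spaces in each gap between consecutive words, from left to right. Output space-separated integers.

Answer: 2 1 1

Derivation:
Line 1: ['play', 'have', 'train', 'any'] (min_width=19, slack=1)
Line 2: ['who', 'sky', 'moon', 'machine'] (min_width=20, slack=0)
Line 3: ['or', 'pencil'] (min_width=9, slack=11)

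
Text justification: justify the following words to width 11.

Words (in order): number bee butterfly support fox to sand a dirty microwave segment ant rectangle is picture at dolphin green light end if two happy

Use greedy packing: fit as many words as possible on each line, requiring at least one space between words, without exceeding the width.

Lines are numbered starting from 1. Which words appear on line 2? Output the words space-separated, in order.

Answer: butterfly

Derivation:
Line 1: ['number', 'bee'] (min_width=10, slack=1)
Line 2: ['butterfly'] (min_width=9, slack=2)
Line 3: ['support', 'fox'] (min_width=11, slack=0)
Line 4: ['to', 'sand', 'a'] (min_width=9, slack=2)
Line 5: ['dirty'] (min_width=5, slack=6)
Line 6: ['microwave'] (min_width=9, slack=2)
Line 7: ['segment', 'ant'] (min_width=11, slack=0)
Line 8: ['rectangle'] (min_width=9, slack=2)
Line 9: ['is', 'picture'] (min_width=10, slack=1)
Line 10: ['at', 'dolphin'] (min_width=10, slack=1)
Line 11: ['green', 'light'] (min_width=11, slack=0)
Line 12: ['end', 'if', 'two'] (min_width=10, slack=1)
Line 13: ['happy'] (min_width=5, slack=6)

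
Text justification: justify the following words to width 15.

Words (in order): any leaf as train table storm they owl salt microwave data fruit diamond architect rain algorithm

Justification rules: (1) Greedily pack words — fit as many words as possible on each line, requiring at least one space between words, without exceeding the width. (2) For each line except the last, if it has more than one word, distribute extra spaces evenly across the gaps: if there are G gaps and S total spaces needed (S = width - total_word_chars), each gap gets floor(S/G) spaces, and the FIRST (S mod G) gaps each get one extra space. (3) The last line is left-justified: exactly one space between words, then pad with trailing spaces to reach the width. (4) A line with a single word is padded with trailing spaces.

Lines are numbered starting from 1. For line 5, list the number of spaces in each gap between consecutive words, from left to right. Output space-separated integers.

Answer: 6

Derivation:
Line 1: ['any', 'leaf', 'as'] (min_width=11, slack=4)
Line 2: ['train', 'table'] (min_width=11, slack=4)
Line 3: ['storm', 'they', 'owl'] (min_width=14, slack=1)
Line 4: ['salt', 'microwave'] (min_width=14, slack=1)
Line 5: ['data', 'fruit'] (min_width=10, slack=5)
Line 6: ['diamond'] (min_width=7, slack=8)
Line 7: ['architect', 'rain'] (min_width=14, slack=1)
Line 8: ['algorithm'] (min_width=9, slack=6)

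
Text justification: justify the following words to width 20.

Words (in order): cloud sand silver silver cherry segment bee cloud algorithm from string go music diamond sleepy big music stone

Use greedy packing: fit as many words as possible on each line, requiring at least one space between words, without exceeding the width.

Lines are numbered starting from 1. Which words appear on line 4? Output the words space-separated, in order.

Line 1: ['cloud', 'sand', 'silver'] (min_width=17, slack=3)
Line 2: ['silver', 'cherry'] (min_width=13, slack=7)
Line 3: ['segment', 'bee', 'cloud'] (min_width=17, slack=3)
Line 4: ['algorithm', 'from'] (min_width=14, slack=6)
Line 5: ['string', 'go', 'music'] (min_width=15, slack=5)
Line 6: ['diamond', 'sleepy', 'big'] (min_width=18, slack=2)
Line 7: ['music', 'stone'] (min_width=11, slack=9)

Answer: algorithm from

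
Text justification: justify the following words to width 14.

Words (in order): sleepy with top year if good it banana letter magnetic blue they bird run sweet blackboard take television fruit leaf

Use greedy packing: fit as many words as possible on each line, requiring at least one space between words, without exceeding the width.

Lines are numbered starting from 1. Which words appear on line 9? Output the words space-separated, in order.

Line 1: ['sleepy', 'with'] (min_width=11, slack=3)
Line 2: ['top', 'year', 'if'] (min_width=11, slack=3)
Line 3: ['good', 'it', 'banana'] (min_width=14, slack=0)
Line 4: ['letter'] (min_width=6, slack=8)
Line 5: ['magnetic', 'blue'] (min_width=13, slack=1)
Line 6: ['they', 'bird', 'run'] (min_width=13, slack=1)
Line 7: ['sweet'] (min_width=5, slack=9)
Line 8: ['blackboard'] (min_width=10, slack=4)
Line 9: ['take'] (min_width=4, slack=10)
Line 10: ['television'] (min_width=10, slack=4)
Line 11: ['fruit', 'leaf'] (min_width=10, slack=4)

Answer: take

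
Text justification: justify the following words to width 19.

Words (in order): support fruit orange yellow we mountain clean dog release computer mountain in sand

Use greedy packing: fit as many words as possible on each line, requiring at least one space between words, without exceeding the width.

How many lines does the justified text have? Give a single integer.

Answer: 5

Derivation:
Line 1: ['support', 'fruit'] (min_width=13, slack=6)
Line 2: ['orange', 'yellow', 'we'] (min_width=16, slack=3)
Line 3: ['mountain', 'clean', 'dog'] (min_width=18, slack=1)
Line 4: ['release', 'computer'] (min_width=16, slack=3)
Line 5: ['mountain', 'in', 'sand'] (min_width=16, slack=3)
Total lines: 5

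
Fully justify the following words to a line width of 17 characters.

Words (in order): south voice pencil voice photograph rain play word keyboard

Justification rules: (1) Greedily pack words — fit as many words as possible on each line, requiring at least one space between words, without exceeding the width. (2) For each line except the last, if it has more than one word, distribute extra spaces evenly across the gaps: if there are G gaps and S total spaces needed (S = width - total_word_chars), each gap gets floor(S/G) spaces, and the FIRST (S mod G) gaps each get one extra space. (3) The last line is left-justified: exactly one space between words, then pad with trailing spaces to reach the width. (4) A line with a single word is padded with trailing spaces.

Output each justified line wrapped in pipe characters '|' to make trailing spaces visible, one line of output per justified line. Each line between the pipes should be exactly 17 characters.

Answer: |south       voice|
|pencil      voice|
|photograph   rain|
|play         word|
|keyboard         |

Derivation:
Line 1: ['south', 'voice'] (min_width=11, slack=6)
Line 2: ['pencil', 'voice'] (min_width=12, slack=5)
Line 3: ['photograph', 'rain'] (min_width=15, slack=2)
Line 4: ['play', 'word'] (min_width=9, slack=8)
Line 5: ['keyboard'] (min_width=8, slack=9)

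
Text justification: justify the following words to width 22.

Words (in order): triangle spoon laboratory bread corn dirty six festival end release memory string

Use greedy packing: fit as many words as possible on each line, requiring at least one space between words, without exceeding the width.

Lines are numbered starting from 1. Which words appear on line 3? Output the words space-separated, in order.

Line 1: ['triangle', 'spoon'] (min_width=14, slack=8)
Line 2: ['laboratory', 'bread', 'corn'] (min_width=21, slack=1)
Line 3: ['dirty', 'six', 'festival', 'end'] (min_width=22, slack=0)
Line 4: ['release', 'memory', 'string'] (min_width=21, slack=1)

Answer: dirty six festival end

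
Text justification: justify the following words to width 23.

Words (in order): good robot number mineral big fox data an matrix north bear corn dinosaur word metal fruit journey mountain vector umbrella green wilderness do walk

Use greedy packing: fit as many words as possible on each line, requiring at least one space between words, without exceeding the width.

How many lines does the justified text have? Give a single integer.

Line 1: ['good', 'robot', 'number'] (min_width=17, slack=6)
Line 2: ['mineral', 'big', 'fox', 'data', 'an'] (min_width=23, slack=0)
Line 3: ['matrix', 'north', 'bear', 'corn'] (min_width=22, slack=1)
Line 4: ['dinosaur', 'word', 'metal'] (min_width=19, slack=4)
Line 5: ['fruit', 'journey', 'mountain'] (min_width=22, slack=1)
Line 6: ['vector', 'umbrella', 'green'] (min_width=21, slack=2)
Line 7: ['wilderness', 'do', 'walk'] (min_width=18, slack=5)
Total lines: 7

Answer: 7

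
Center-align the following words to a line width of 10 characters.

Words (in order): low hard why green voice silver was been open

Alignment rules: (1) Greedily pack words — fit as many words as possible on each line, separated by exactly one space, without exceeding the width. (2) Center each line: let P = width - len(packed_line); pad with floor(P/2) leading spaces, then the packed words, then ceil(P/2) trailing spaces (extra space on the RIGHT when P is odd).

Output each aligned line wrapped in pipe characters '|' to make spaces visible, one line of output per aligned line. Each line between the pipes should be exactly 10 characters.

Answer: | low hard |
|why green |
|  voice   |
|silver was|
|been open |

Derivation:
Line 1: ['low', 'hard'] (min_width=8, slack=2)
Line 2: ['why', 'green'] (min_width=9, slack=1)
Line 3: ['voice'] (min_width=5, slack=5)
Line 4: ['silver', 'was'] (min_width=10, slack=0)
Line 5: ['been', 'open'] (min_width=9, slack=1)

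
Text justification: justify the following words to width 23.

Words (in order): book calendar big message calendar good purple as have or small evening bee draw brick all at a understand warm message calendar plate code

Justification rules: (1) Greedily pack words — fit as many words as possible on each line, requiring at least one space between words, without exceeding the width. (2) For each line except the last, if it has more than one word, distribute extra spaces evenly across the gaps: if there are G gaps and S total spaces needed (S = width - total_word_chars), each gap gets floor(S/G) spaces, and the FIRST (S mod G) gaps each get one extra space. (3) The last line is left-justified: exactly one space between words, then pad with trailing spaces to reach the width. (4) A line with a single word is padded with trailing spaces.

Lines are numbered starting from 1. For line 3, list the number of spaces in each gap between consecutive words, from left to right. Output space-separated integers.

Line 1: ['book', 'calendar', 'big'] (min_width=17, slack=6)
Line 2: ['message', 'calendar', 'good'] (min_width=21, slack=2)
Line 3: ['purple', 'as', 'have', 'or', 'small'] (min_width=23, slack=0)
Line 4: ['evening', 'bee', 'draw', 'brick'] (min_width=22, slack=1)
Line 5: ['all', 'at', 'a', 'understand'] (min_width=19, slack=4)
Line 6: ['warm', 'message', 'calendar'] (min_width=21, slack=2)
Line 7: ['plate', 'code'] (min_width=10, slack=13)

Answer: 1 1 1 1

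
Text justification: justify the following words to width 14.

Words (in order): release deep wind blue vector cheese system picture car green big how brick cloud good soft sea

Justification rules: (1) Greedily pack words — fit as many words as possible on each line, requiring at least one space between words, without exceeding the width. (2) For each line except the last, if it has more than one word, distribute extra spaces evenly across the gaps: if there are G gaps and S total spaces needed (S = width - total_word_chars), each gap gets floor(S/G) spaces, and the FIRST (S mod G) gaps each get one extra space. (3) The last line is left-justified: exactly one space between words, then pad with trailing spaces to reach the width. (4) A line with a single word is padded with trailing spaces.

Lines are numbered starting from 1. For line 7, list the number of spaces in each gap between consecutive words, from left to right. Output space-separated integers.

Answer: 5

Derivation:
Line 1: ['release', 'deep'] (min_width=12, slack=2)
Line 2: ['wind', 'blue'] (min_width=9, slack=5)
Line 3: ['vector', 'cheese'] (min_width=13, slack=1)
Line 4: ['system', 'picture'] (min_width=14, slack=0)
Line 5: ['car', 'green', 'big'] (min_width=13, slack=1)
Line 6: ['how', 'brick'] (min_width=9, slack=5)
Line 7: ['cloud', 'good'] (min_width=10, slack=4)
Line 8: ['soft', 'sea'] (min_width=8, slack=6)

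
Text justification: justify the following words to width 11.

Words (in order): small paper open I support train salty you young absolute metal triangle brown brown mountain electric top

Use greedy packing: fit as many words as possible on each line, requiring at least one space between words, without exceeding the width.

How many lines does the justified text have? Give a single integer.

Line 1: ['small', 'paper'] (min_width=11, slack=0)
Line 2: ['open', 'I'] (min_width=6, slack=5)
Line 3: ['support'] (min_width=7, slack=4)
Line 4: ['train', 'salty'] (min_width=11, slack=0)
Line 5: ['you', 'young'] (min_width=9, slack=2)
Line 6: ['absolute'] (min_width=8, slack=3)
Line 7: ['metal'] (min_width=5, slack=6)
Line 8: ['triangle'] (min_width=8, slack=3)
Line 9: ['brown', 'brown'] (min_width=11, slack=0)
Line 10: ['mountain'] (min_width=8, slack=3)
Line 11: ['electric'] (min_width=8, slack=3)
Line 12: ['top'] (min_width=3, slack=8)
Total lines: 12

Answer: 12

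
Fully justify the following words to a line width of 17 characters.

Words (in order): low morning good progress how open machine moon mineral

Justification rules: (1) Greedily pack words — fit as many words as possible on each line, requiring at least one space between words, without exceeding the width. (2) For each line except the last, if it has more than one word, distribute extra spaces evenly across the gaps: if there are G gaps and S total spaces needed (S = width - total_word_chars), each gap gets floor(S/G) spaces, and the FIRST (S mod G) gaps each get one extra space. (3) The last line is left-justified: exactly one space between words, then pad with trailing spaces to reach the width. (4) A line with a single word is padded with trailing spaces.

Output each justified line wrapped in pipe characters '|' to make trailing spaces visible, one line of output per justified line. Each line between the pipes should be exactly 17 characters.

Line 1: ['low', 'morning', 'good'] (min_width=16, slack=1)
Line 2: ['progress', 'how', 'open'] (min_width=17, slack=0)
Line 3: ['machine', 'moon'] (min_width=12, slack=5)
Line 4: ['mineral'] (min_width=7, slack=10)

Answer: |low  morning good|
|progress how open|
|machine      moon|
|mineral          |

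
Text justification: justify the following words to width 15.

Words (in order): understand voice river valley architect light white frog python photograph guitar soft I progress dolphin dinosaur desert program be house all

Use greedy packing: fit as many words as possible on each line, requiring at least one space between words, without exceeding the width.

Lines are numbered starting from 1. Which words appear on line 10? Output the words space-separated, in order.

Line 1: ['understand'] (min_width=10, slack=5)
Line 2: ['voice', 'river'] (min_width=11, slack=4)
Line 3: ['valley'] (min_width=6, slack=9)
Line 4: ['architect', 'light'] (min_width=15, slack=0)
Line 5: ['white', 'frog'] (min_width=10, slack=5)
Line 6: ['python'] (min_width=6, slack=9)
Line 7: ['photograph'] (min_width=10, slack=5)
Line 8: ['guitar', 'soft', 'I'] (min_width=13, slack=2)
Line 9: ['progress'] (min_width=8, slack=7)
Line 10: ['dolphin'] (min_width=7, slack=8)
Line 11: ['dinosaur', 'desert'] (min_width=15, slack=0)
Line 12: ['program', 'be'] (min_width=10, slack=5)
Line 13: ['house', 'all'] (min_width=9, slack=6)

Answer: dolphin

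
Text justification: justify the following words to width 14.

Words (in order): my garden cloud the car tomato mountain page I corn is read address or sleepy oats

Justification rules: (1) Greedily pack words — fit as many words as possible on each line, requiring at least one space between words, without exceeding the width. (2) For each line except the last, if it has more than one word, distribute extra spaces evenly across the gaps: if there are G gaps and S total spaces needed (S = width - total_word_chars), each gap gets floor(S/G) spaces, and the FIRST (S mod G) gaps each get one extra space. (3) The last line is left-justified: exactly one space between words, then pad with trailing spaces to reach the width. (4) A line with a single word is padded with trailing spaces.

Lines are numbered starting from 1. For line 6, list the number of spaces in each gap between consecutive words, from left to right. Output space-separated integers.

Answer: 5

Derivation:
Line 1: ['my', 'garden'] (min_width=9, slack=5)
Line 2: ['cloud', 'the', 'car'] (min_width=13, slack=1)
Line 3: ['tomato'] (min_width=6, slack=8)
Line 4: ['mountain', 'page'] (min_width=13, slack=1)
Line 5: ['I', 'corn', 'is', 'read'] (min_width=14, slack=0)
Line 6: ['address', 'or'] (min_width=10, slack=4)
Line 7: ['sleepy', 'oats'] (min_width=11, slack=3)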